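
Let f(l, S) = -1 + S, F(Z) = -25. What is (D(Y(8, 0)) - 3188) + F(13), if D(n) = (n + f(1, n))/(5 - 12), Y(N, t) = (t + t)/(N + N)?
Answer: -22490/7 ≈ -3212.9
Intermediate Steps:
Y(N, t) = t/N (Y(N, t) = (2*t)/((2*N)) = (2*t)*(1/(2*N)) = t/N)
D(n) = ⅐ - 2*n/7 (D(n) = (n + (-1 + n))/(5 - 12) = (-1 + 2*n)/(-7) = (-1 + 2*n)*(-⅐) = ⅐ - 2*n/7)
(D(Y(8, 0)) - 3188) + F(13) = ((⅐ - 0/8) - 3188) - 25 = ((⅐ - 2/7*0) - 3188) - 25 = ((⅐ + 0) - 3188) - 25 = (⅐ - 3188) - 25 = -22315/7 - 25 = -22490/7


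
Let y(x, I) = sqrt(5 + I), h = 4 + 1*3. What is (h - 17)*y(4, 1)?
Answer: -10*sqrt(6) ≈ -24.495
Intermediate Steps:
h = 7 (h = 4 + 3 = 7)
(h - 17)*y(4, 1) = (7 - 17)*sqrt(5 + 1) = -10*sqrt(6)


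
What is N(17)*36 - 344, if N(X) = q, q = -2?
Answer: -416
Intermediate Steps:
N(X) = -2
N(17)*36 - 344 = -2*36 - 344 = -72 - 344 = -416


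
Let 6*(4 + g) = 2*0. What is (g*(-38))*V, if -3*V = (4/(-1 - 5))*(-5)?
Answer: -1520/9 ≈ -168.89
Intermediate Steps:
g = -4 (g = -4 + (2*0)/6 = -4 + (⅙)*0 = -4 + 0 = -4)
V = -10/9 (V = -4/(-1 - 5)*(-5)/3 = -4/(-6)*(-5)/3 = -4*(-⅙)*(-5)/3 = -(-2)*(-5)/9 = -⅓*10/3 = -10/9 ≈ -1.1111)
(g*(-38))*V = -4*(-38)*(-10/9) = 152*(-10/9) = -1520/9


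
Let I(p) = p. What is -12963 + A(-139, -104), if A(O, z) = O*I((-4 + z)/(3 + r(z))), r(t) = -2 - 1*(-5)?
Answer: -10461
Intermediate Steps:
r(t) = 3 (r(t) = -2 + 5 = 3)
A(O, z) = O*(-⅔ + z/6) (A(O, z) = O*((-4 + z)/(3 + 3)) = O*((-4 + z)/6) = O*((-4 + z)*(⅙)) = O*(-⅔ + z/6))
-12963 + A(-139, -104) = -12963 + (⅙)*(-139)*(-4 - 104) = -12963 + (⅙)*(-139)*(-108) = -12963 + 2502 = -10461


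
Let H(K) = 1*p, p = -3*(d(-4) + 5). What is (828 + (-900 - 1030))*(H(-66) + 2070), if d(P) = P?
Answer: -2277834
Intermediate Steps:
p = -3 (p = -3*(-4 + 5) = -3*1 = -3)
H(K) = -3 (H(K) = 1*(-3) = -3)
(828 + (-900 - 1030))*(H(-66) + 2070) = (828 + (-900 - 1030))*(-3 + 2070) = (828 - 1930)*2067 = -1102*2067 = -2277834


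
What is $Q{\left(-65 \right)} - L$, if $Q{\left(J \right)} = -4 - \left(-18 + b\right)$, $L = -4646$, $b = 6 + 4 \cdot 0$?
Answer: $4654$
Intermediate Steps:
$b = 6$ ($b = 6 + 0 = 6$)
$Q{\left(J \right)} = 8$ ($Q{\left(J \right)} = -4 + \left(18 - 6\right) = -4 + 12 = 8$)
$Q{\left(-65 \right)} - L = 8 - -4646 = 8 + 4646 = 4654$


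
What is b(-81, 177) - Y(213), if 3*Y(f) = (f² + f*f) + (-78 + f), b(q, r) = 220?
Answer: -30071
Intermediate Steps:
Y(f) = -26 + f/3 + 2*f²/3 (Y(f) = ((f² + f*f) + (-78 + f))/3 = ((f² + f²) + (-78 + f))/3 = (2*f² + (-78 + f))/3 = (-78 + f + 2*f²)/3 = -26 + f/3 + 2*f²/3)
b(-81, 177) - Y(213) = 220 - (-26 + (⅓)*213 + (⅔)*213²) = 220 - (-26 + 71 + (⅔)*45369) = 220 - (-26 + 71 + 30246) = 220 - 1*30291 = 220 - 30291 = -30071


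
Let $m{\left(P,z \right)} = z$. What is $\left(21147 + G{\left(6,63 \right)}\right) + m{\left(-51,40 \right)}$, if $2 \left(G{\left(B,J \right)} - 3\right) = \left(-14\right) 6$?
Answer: $21148$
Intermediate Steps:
$G{\left(B,J \right)} = -39$ ($G{\left(B,J \right)} = 3 + \frac{\left(-14\right) 6}{2} = 3 + \frac{1}{2} \left(-84\right) = 3 - 42 = -39$)
$\left(21147 + G{\left(6,63 \right)}\right) + m{\left(-51,40 \right)} = \left(21147 - 39\right) + 40 = 21108 + 40 = 21148$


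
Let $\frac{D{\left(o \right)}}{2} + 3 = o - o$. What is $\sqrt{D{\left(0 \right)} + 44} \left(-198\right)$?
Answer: $- 198 \sqrt{38} \approx -1220.6$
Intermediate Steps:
$D{\left(o \right)} = -6$ ($D{\left(o \right)} = -6 + 2 \left(o - o\right) = -6 + 2 \cdot 0 = -6 + 0 = -6$)
$\sqrt{D{\left(0 \right)} + 44} \left(-198\right) = \sqrt{-6 + 44} \left(-198\right) = \sqrt{38} \left(-198\right) = - 198 \sqrt{38}$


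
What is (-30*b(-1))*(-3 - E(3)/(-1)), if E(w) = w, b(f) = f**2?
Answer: 0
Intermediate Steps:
(-30*b(-1))*(-3 - E(3)/(-1)) = (-30*(-1)**2)*(-3 - 3/(-1)) = (-30*1)*(-3 - 3*(-1)) = -30*(-3 - 1*(-3)) = -30*(-3 + 3) = -30*0 = 0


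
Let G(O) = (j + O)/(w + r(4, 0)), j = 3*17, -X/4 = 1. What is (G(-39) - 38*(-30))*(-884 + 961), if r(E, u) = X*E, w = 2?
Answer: 87714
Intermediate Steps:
X = -4 (X = -4*1 = -4)
r(E, u) = -4*E
j = 51
G(O) = -51/14 - O/14 (G(O) = (51 + O)/(2 - 4*4) = (51 + O)/(2 - 16) = (51 + O)/(-14) = (51 + O)*(-1/14) = -51/14 - O/14)
(G(-39) - 38*(-30))*(-884 + 961) = ((-51/14 - 1/14*(-39)) - 38*(-30))*(-884 + 961) = ((-51/14 + 39/14) + 1140)*77 = (-6/7 + 1140)*77 = (7974/7)*77 = 87714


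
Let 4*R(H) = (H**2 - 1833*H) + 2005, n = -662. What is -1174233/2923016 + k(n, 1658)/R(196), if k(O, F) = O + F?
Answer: -386045965095/931994882552 ≈ -0.41421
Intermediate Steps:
R(H) = 2005/4 - 1833*H/4 + H**2/4 (R(H) = ((H**2 - 1833*H) + 2005)/4 = (2005 + H**2 - 1833*H)/4 = 2005/4 - 1833*H/4 + H**2/4)
k(O, F) = F + O
-1174233/2923016 + k(n, 1658)/R(196) = -1174233/2923016 + (1658 - 662)/(2005/4 - 1833/4*196 + (1/4)*196**2) = -1174233*1/2923016 + 996/(2005/4 - 89817 + (1/4)*38416) = -1174233/2923016 + 996/(2005/4 - 89817 + 9604) = -1174233/2923016 + 996/(-318847/4) = -1174233/2923016 + 996*(-4/318847) = -1174233/2923016 - 3984/318847 = -386045965095/931994882552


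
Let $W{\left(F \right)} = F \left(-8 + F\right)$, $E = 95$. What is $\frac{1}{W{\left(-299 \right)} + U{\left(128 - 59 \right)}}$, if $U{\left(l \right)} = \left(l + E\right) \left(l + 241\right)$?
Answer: $\frac{1}{142633} \approx 7.011 \cdot 10^{-6}$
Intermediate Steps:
$U{\left(l \right)} = \left(95 + l\right) \left(241 + l\right)$ ($U{\left(l \right)} = \left(l + 95\right) \left(l + 241\right) = \left(95 + l\right) \left(241 + l\right)$)
$\frac{1}{W{\left(-299 \right)} + U{\left(128 - 59 \right)}} = \frac{1}{- 299 \left(-8 - 299\right) + \left(22895 + \left(128 - 59\right)^{2} + 336 \left(128 - 59\right)\right)} = \frac{1}{\left(-299\right) \left(-307\right) + \left(22895 + \left(128 - 59\right)^{2} + 336 \left(128 - 59\right)\right)} = \frac{1}{91793 + \left(22895 + 69^{2} + 336 \cdot 69\right)} = \frac{1}{91793 + \left(22895 + 4761 + 23184\right)} = \frac{1}{91793 + 50840} = \frac{1}{142633}$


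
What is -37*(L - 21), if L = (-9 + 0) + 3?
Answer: 999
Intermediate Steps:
L = -6 (L = -9 + 3 = -6)
-37*(L - 21) = -37*(-6 - 21) = -37*(-27) = 999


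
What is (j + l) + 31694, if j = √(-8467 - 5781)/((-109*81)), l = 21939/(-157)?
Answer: 4954019/157 - 2*I*√3562/8829 ≈ 31554.0 - 0.01352*I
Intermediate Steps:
l = -21939/157 (l = 21939*(-1/157) = -21939/157 ≈ -139.74)
j = -2*I*√3562/8829 (j = √(-14248)/(-8829) = (2*I*√3562)*(-1/8829) = -2*I*√3562/8829 ≈ -0.01352*I)
(j + l) + 31694 = (-2*I*√3562/8829 - 21939/157) + 31694 = (-21939/157 - 2*I*√3562/8829) + 31694 = 4954019/157 - 2*I*√3562/8829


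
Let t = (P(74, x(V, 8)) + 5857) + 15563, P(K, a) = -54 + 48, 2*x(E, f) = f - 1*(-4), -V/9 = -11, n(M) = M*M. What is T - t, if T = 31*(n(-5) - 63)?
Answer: -22592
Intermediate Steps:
n(M) = M²
V = 99 (V = -9*(-11) = 99)
x(E, f) = 2 + f/2 (x(E, f) = (f - 1*(-4))/2 = (f + 4)/2 = (4 + f)/2 = 2 + f/2)
P(K, a) = -6
T = -1178 (T = 31*((-5)² - 63) = 31*(25 - 63) = 31*(-38) = -1178)
t = 21414 (t = (-6 + 5857) + 15563 = 5851 + 15563 = 21414)
T - t = -1178 - 1*21414 = -1178 - 21414 = -22592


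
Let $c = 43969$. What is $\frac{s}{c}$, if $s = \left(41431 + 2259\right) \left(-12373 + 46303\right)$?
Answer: $\frac{1482401700}{43969} \approx 33715.0$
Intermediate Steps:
$s = 1482401700$ ($s = 43690 \cdot 33930 = 1482401700$)
$\frac{s}{c} = \frac{1482401700}{43969}$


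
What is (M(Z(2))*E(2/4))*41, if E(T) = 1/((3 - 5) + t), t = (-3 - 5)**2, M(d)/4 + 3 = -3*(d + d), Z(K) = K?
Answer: -1230/31 ≈ -39.677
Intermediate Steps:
M(d) = -12 - 24*d (M(d) = -12 + 4*(-3*(d + d)) = -12 + 4*(-6*d) = -12 - 24*d)
t = 64 (t = (-8)**2 = 64)
E(T) = 1/62 (E(T) = 1/((3 - 5) + 64) = 1/(-2 + 64) = 1/62)
(M(Z(2))*E(2/4))*41 = ((-12 - 24*2)*(1/62))*41 = ((-12 - 48)*(1/62))*41 = -60*1/62*41 = -30/31*41 = -1230/31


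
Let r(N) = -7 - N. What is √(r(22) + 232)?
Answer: √203 ≈ 14.248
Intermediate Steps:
√(r(22) + 232) = √((-7 - 1*22) + 232) = √((-7 - 22) + 232) = √(-29 + 232) = √203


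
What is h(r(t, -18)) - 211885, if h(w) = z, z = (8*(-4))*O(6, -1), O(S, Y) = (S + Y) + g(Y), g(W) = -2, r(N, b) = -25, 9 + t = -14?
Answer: -211981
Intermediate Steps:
t = -23 (t = -9 - 14 = -23)
O(S, Y) = -2 + S + Y (O(S, Y) = (S + Y) - 2 = -2 + S + Y)
z = -96 (z = (8*(-4))*(-2 + 6 - 1) = -32*3 = -96)
h(w) = -96
h(r(t, -18)) - 211885 = -96 - 211885 = -211981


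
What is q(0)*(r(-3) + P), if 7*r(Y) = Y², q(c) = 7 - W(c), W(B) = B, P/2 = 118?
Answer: 1661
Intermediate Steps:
P = 236 (P = 2*118 = 236)
q(c) = 7 - c
r(Y) = Y²/7
q(0)*(r(-3) + P) = (7 - 1*0)*((⅐)*(-3)² + 236) = (7 + 0)*((⅐)*9 + 236) = 7*(9/7 + 236) = 7*(1661/7) = 1661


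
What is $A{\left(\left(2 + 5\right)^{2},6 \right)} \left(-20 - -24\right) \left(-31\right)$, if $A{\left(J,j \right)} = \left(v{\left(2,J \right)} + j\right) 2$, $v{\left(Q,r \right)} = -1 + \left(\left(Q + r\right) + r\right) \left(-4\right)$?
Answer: $97960$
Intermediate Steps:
$v{\left(Q,r \right)} = -1 - 8 r - 4 Q$ ($v{\left(Q,r \right)} = -1 + \left(Q + 2 r\right) \left(-4\right) = -1 - \left(4 Q + 8 r\right) = -1 - 8 r - 4 Q$)
$A{\left(J,j \right)} = -18 - 16 J + 2 j$ ($A{\left(J,j \right)} = \left(\left(-1 - 8 J - 8\right) + j\right) 2 = \left(\left(-9 - 8 J\right) + j\right) 2 = \left(-9 + j - 8 J\right) 2 = -18 - 16 J + 2 j$)
$A{\left(\left(2 + 5\right)^{2},6 \right)} \left(-20 - -24\right) \left(-31\right) = \left(-18 - 16 \left(2 + 5\right)^{2} + 2 \cdot 6\right) \left(-20 - -24\right) \left(-31\right) = \left(-18 - 16 \cdot 7^{2} + 12\right) \left(-20 + 24\right) \left(-31\right) = \left(-18 - 784 + 12\right) 4 \left(-31\right) = \left(-790\right) 4 \left(-31\right) = \left(-3160\right) \left(-31\right) = 97960$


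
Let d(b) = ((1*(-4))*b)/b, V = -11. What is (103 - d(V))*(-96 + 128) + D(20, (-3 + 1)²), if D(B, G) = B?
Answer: 3444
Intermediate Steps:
d(b) = -4 (d(b) = (-4*b)/b = -4)
(103 - d(V))*(-96 + 128) + D(20, (-3 + 1)²) = (103 - 1*(-4))*(-96 + 128) + 20 = (103 + 4)*32 + 20 = 107*32 + 20 = 3424 + 20 = 3444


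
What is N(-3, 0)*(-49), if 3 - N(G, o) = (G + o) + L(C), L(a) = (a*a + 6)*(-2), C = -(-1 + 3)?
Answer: -1274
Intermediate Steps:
C = -2 (C = -1*2 = -2)
L(a) = -12 - 2*a**2 (L(a) = (a**2 + 6)*(-2) = (6 + a**2)*(-2) = -12 - 2*a**2)
N(G, o) = 23 - G - o (N(G, o) = 3 - ((G + o) + (-12 - 2*(-2)**2)) = 3 - ((G + o) + (-12 - 2*4)) = 3 - ((G + o) + (-12 - 8)) = 3 - ((G + o) - 20) = 3 - (-20 + G + o) = 3 + (20 - G - o) = 23 - G - o)
N(-3, 0)*(-49) = (23 - 1*(-3) - 1*0)*(-49) = (23 + 3 + 0)*(-49) = 26*(-49) = -1274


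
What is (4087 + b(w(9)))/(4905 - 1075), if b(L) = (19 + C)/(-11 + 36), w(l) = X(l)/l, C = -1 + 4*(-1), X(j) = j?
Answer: 102189/95750 ≈ 1.0672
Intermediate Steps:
C = -5 (C = -1 - 4 = -5)
w(l) = 1 (w(l) = l/l = 1)
b(L) = 14/25 (b(L) = (19 - 5)/(-11 + 36) = 14/25)
(4087 + b(w(9)))/(4905 - 1075) = (4087 + 14/25)/(4905 - 1075) = (102189/25)/3830 = (102189/25)*(1/3830) = 102189/95750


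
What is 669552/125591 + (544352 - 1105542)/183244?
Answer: 26105486699/11506898602 ≈ 2.2687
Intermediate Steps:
669552/125591 + (544352 - 1105542)/183244 = 669552*(1/125591) - 561190*1/183244 = 669552/125591 - 280595/91622 = 26105486699/11506898602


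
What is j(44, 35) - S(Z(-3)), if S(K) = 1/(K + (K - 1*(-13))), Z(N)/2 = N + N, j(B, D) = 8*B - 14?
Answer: 3719/11 ≈ 338.09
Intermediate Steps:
j(B, D) = -14 + 8*B
Z(N) = 4*N (Z(N) = 2*(N + N) = 2*(2*N) = 4*N)
S(K) = 1/(13 + 2*K) (S(K) = 1/(K + (K + 13)) = 1/(K + (13 + K)) = 1/(13 + 2*K))
j(44, 35) - S(Z(-3)) = (-14 + 8*44) - 1/(13 + 2*(4*(-3))) = (-14 + 352) - 1/(13 + 2*(-12)) = 338 - 1/(13 - 24) = 338 - 1/(-11) = 338 - 1*(-1/11) = 338 + 1/11 = 3719/11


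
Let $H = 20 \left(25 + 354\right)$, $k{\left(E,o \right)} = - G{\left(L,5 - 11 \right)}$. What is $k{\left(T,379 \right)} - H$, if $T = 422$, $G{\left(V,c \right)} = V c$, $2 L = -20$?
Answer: $-7640$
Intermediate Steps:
$L = -10$ ($L = \frac{1}{2} \left(-20\right) = -10$)
$k{\left(E,o \right)} = -60$ ($k{\left(E,o \right)} = - \left(-10\right) \left(5 - 11\right) = - \left(-10\right) \left(-6\right) = \left(-1\right) 60 = -60$)
$H = 7580$ ($H = 20 \cdot 379 = 7580$)
$k{\left(T,379 \right)} - H = -60 - 7580 = -7640$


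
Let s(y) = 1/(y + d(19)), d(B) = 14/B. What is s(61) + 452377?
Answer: 530638240/1173 ≈ 4.5238e+5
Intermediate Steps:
s(y) = 1/(14/19 + y) (s(y) = 1/(y + 14/19) = 1/(14/19 + y))
s(61) + 452377 = 19/(14 + 19*61) + 452377 = 19/(14 + 1159) + 452377 = 19/1173 + 452377 = 530638240/1173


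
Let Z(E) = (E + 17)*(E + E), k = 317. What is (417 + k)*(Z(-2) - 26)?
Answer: -63124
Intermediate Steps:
Z(E) = 2*E*(17 + E) (Z(E) = (17 + E)*(2*E) = 2*E*(17 + E))
(417 + k)*(Z(-2) - 26) = (417 + 317)*(2*(-2)*(17 - 2) - 26) = 734*(2*(-2)*15 - 26) = 734*(-60 - 26) = 734*(-86) = -63124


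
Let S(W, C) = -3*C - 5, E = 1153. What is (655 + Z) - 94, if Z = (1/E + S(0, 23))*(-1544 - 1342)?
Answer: 246883239/1153 ≈ 2.1412e+5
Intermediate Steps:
S(W, C) = -5 - 3*C
Z = 246236406/1153 (Z = (1/1153 + (-5 - 3*23))*(-1544 - 1342) = (1/1153 + (-5 - 69))*(-2886) = (1/1153 - 74)*(-2886) = -85321/1153*(-2886) = 246236406/1153 ≈ 2.1356e+5)
(655 + Z) - 94 = (655 + 246236406/1153) - 94 = 246991621/1153 - 94 = 246883239/1153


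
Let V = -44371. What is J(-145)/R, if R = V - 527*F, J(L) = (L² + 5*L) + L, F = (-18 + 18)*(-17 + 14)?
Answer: -20155/44371 ≈ -0.45424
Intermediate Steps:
F = 0 (F = 0*(-3) = 0)
J(L) = L² + 6*L
R = -44371 (R = -44371 - 527*0 = -44371 + 0 = -44371)
J(-145)/R = -145*(6 - 145)/(-44371) = -145*(-139)*(-1/44371) = 20155*(-1/44371) = -20155/44371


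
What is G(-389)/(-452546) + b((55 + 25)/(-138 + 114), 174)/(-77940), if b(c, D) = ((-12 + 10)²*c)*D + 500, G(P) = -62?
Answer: 20711650/881785881 ≈ 0.023488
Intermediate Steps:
b(c, D) = 500 + 4*D*c (b(c, D) = ((-2)²*c)*D + 500 = (4*c)*D + 500 = 4*D*c + 500 = 500 + 4*D*c)
G(-389)/(-452546) + b((55 + 25)/(-138 + 114), 174)/(-77940) = -62/(-452546) + (500 + 4*174*((55 + 25)/(-138 + 114)))/(-77940) = -62*(-1/452546) + (500 + 4*174*(80/(-24)))*(-1/77940) = 31/226273 + (500 + 4*174*(80*(-1/24)))*(-1/77940) = 31/226273 + (500 + 4*174*(-10/3))*(-1/77940) = 31/226273 + (500 - 2320)*(-1/77940) = 31/226273 - 1820*(-1/77940) = 31/226273 + 91/3897 = 20711650/881785881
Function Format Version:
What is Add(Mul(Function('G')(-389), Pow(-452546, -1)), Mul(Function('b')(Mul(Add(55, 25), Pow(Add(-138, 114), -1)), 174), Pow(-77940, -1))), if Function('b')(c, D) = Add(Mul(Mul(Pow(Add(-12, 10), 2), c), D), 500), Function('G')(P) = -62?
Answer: Rational(20711650, 881785881) ≈ 0.023488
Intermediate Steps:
Function('b')(c, D) = Add(500, Mul(4, D, c)) (Function('b')(c, D) = Add(Mul(Mul(Pow(-2, 2), c), D), 500) = Add(Mul(Mul(4, c), D), 500) = Add(Mul(4, D, c), 500) = Add(500, Mul(4, D, c)))
Add(Mul(Function('G')(-389), Pow(-452546, -1)), Mul(Function('b')(Mul(Add(55, 25), Pow(Add(-138, 114), -1)), 174), Pow(-77940, -1))) = Add(Mul(-62, Pow(-452546, -1)), Mul(Add(500, Mul(4, 174, Mul(Add(55, 25), Pow(Add(-138, 114), -1)))), Pow(-77940, -1))) = Add(Mul(-62, Rational(-1, 452546)), Mul(Add(500, Mul(4, 174, Mul(80, Pow(-24, -1)))), Rational(-1, 77940))) = Add(Rational(31, 226273), Mul(Add(500, Mul(4, 174, Mul(80, Rational(-1, 24)))), Rational(-1, 77940))) = Add(Rational(31, 226273), Mul(Add(500, Mul(4, 174, Rational(-10, 3))), Rational(-1, 77940))) = Add(Rational(31, 226273), Mul(Add(500, -2320), Rational(-1, 77940))) = Add(Rational(31, 226273), Mul(-1820, Rational(-1, 77940))) = Add(Rational(31, 226273), Rational(91, 3897)) = Rational(20711650, 881785881)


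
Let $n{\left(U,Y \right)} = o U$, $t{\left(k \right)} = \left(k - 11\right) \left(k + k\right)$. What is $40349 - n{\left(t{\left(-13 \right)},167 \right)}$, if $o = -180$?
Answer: $152669$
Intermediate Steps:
$t{\left(k \right)} = 2 k \left(-11 + k\right)$ ($t{\left(k \right)} = \left(-11 + k\right) 2 k = 2 k \left(-11 + k\right)$)
$n{\left(U,Y \right)} = - 180 U$
$40349 - n{\left(t{\left(-13 \right)},167 \right)} = 40349 - - 180 \cdot 2 \left(-13\right) \left(-11 - 13\right) = 40349 - - 180 \cdot 2 \left(-13\right) \left(-24\right) = 40349 - \left(-180\right) 624 = 40349 - -112320 = 40349 + 112320 = 152669$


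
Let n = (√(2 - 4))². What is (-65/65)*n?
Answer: 2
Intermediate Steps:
n = -2 (n = (√(-2))² = (I*√2)² = -2)
(-65/65)*n = -65/65*(-2) = -65*1/65*(-2) = -1*(-2) = 2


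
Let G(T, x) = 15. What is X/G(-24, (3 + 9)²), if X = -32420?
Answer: -6484/3 ≈ -2161.3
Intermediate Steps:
X/G(-24, (3 + 9)²) = -32420/15 = -32420*1/15 = -6484/3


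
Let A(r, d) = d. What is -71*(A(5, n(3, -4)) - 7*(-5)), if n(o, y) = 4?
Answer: -2769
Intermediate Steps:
-71*(A(5, n(3, -4)) - 7*(-5)) = -71*(4 - 7*(-5)) = -71*(4 + 35) = -71*39 = -2769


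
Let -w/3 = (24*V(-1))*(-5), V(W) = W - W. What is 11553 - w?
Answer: 11553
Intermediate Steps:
V(W) = 0
w = 0 (w = -3*24*0*(-5) = -0*(-5) = -3*0 = 0)
11553 - w = 11553 - 1*0 = 11553 + 0 = 11553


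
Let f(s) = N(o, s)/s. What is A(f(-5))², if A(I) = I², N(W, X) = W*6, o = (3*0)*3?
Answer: 0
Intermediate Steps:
o = 0 (o = 0*3 = 0)
N(W, X) = 6*W
f(s) = 0 (f(s) = (6*0)/s = 0/s = 0)
A(f(-5))² = (0²)² = 0² = 0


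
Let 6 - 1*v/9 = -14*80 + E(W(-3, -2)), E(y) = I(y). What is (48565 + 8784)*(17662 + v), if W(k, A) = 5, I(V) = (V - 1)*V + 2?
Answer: 1582717702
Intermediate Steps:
I(V) = 2 + V*(-1 + V) (I(V) = (-1 + V)*V + 2 = V*(-1 + V) + 2 = 2 + V*(-1 + V))
E(y) = 2 + y**2 - y
v = 9936 (v = 54 - 9*(-14*80 + (2 + 5**2 - 1*5)) = 54 - 9*(-1120 + (2 + 25 - 5)) = 54 - 9*(-1120 + 22) = 54 - 9*(-1098) = 54 + 9882 = 9936)
(48565 + 8784)*(17662 + v) = (48565 + 8784)*(17662 + 9936) = 57349*27598 = 1582717702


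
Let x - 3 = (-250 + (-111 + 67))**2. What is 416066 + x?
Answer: 502505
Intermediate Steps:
x = 86439 (x = 3 + (-250 + (-111 + 67))**2 = 3 + (-250 - 44)**2 = 3 + (-294)**2 = 3 + 86436 = 86439)
416066 + x = 416066 + 86439 = 502505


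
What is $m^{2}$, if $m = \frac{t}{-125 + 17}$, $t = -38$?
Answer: $\frac{361}{2916} \approx 0.1238$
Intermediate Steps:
$m = \frac{19}{54}$ ($m = - \frac{38}{-125 + 17} = - \frac{38}{-108} = \left(-38\right) \left(- \frac{1}{108}\right) = \frac{19}{54} \approx 0.35185$)
$m^{2} = \left(\frac{19}{54}\right)^{2} = \frac{361}{2916}$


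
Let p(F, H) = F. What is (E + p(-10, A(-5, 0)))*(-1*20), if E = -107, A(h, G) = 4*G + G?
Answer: 2340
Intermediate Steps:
A(h, G) = 5*G
(E + p(-10, A(-5, 0)))*(-1*20) = (-107 - 10)*(-1*20) = -117*(-20) = 2340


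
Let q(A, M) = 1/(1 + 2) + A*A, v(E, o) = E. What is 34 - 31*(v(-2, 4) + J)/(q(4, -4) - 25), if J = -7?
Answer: 47/26 ≈ 1.8077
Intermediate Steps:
q(A, M) = 1/3 + A**2
34 - 31*(v(-2, 4) + J)/(q(4, -4) - 25) = 34 - 31*(-2 - 7)/((1/3 + 4**2) - 25) = 34 - (-279)/((1/3 + 16) - 25) = 34 - (-279)/(49/3 - 25) = 34 - (-279)/(-26/3) = 34 - (-279)*(-3)/26 = 34 - 31*27/26 = 34 - 837/26 = 47/26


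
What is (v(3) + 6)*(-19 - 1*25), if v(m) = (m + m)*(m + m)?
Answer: -1848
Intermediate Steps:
v(m) = 4*m² (v(m) = (2*m)*(2*m) = 4*m²)
(v(3) + 6)*(-19 - 1*25) = (4*3² + 6)*(-19 - 1*25) = (4*9 + 6)*(-19 - 25) = (36 + 6)*(-44) = 42*(-44) = -1848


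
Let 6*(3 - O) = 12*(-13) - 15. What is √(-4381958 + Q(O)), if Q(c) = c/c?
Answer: I*√4381957 ≈ 2093.3*I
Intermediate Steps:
O = 63/2 (O = 3 - (12*(-13) - 15)/6 = 3 - (-156 - 15)/6 = 3 - ⅙*(-171) = 3 + 57/2 = 63/2 ≈ 31.500)
Q(c) = 1
√(-4381958 + Q(O)) = √(-4381958 + 1) = √(-4381957) = I*√4381957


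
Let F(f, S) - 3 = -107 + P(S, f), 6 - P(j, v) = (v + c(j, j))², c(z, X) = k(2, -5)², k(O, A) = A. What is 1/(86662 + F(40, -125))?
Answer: 1/82339 ≈ 1.2145e-5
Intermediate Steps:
c(z, X) = 25 (c(z, X) = (-5)² = 25)
P(j, v) = 6 - (25 + v)² (P(j, v) = 6 - (v + 25)² = 6 - (25 + v)²)
F(f, S) = -98 - (25 + f)² (F(f, S) = 3 + (-107 + (6 - (25 + f)²)) = 3 + (-101 - (25 + f)²) = -98 - (25 + f)²)
1/(86662 + F(40, -125)) = 1/(86662 + (-98 - (25 + 40)²)) = 1/(86662 + (-98 - 1*65²)) = 1/(86662 + (-98 - 1*4225)) = 1/(86662 + (-98 - 4225)) = 1/(86662 - 4323) = 1/82339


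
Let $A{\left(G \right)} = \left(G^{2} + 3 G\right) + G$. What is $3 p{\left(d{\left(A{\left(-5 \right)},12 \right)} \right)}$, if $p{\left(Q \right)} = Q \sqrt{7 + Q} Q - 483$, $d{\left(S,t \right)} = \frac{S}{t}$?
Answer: $-1449 + \frac{25 \sqrt{267}}{288} \approx -1447.6$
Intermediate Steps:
$A{\left(G \right)} = G^{2} + 4 G$
$p{\left(Q \right)} = -483 + Q^{2} \sqrt{7 + Q}$ ($p{\left(Q \right)} = Q^{2} \sqrt{7 + Q} - 483 = -483 + Q^{2} \sqrt{7 + Q}$)
$3 p{\left(d{\left(A{\left(-5 \right)},12 \right)} \right)} = 3 \left(-483 + \left(\frac{\left(-5\right) \left(4 - 5\right)}{12}\right)^{2} \sqrt{7 + \frac{\left(-5\right) \left(4 - 5\right)}{12}}\right) = 3 \left(-483 + \left(\left(-5\right) \left(-1\right) \frac{1}{12}\right)^{2} \sqrt{7 + \left(-5\right) \left(-1\right) \frac{1}{12}}\right) = 3 \left(-483 + \left(5 \cdot \frac{1}{12}\right)^{2} \sqrt{7 + 5 \cdot \frac{1}{12}}\right) = 3 \left(-483 + \left(\frac{5}{12}\right)^{2} \sqrt{7 + \frac{5}{12}}\right) = 3 \left(-483 + \frac{25 \sqrt{\frac{89}{12}}}{144}\right) = 3 \left(-483 + \frac{25 \frac{\sqrt{267}}{6}}{144}\right) = 3 \left(-483 + \frac{25 \sqrt{267}}{864}\right) = -1449 + \frac{25 \sqrt{267}}{288}$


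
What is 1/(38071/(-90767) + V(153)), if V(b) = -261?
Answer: -90767/23728258 ≈ -0.0038253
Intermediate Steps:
1/(38071/(-90767) + V(153)) = 1/(38071/(-90767) - 261) = 1/(38071*(-1/90767) - 261) = 1/(-38071/90767 - 261) = 1/(-23728258/90767) = -90767/23728258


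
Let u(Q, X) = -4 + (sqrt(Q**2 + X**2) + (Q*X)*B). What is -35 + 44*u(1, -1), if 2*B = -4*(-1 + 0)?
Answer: -299 + 44*sqrt(2) ≈ -236.77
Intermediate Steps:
B = 2 (B = (-4*(-1 + 0))/2 = (-4*(-1))/2 = (1/2)*4 = 2)
u(Q, X) = -4 + sqrt(Q**2 + X**2) + 2*Q*X (u(Q, X) = -4 + (sqrt(Q**2 + X**2) + (Q*X)*2) = -4 + (sqrt(Q**2 + X**2) + 2*Q*X) = -4 + sqrt(Q**2 + X**2) + 2*Q*X)
-35 + 44*u(1, -1) = -35 + 44*(-4 + sqrt(1**2 + (-1)**2) + 2*1*(-1)) = -35 + 44*(-4 + sqrt(1 + 1) - 2) = -35 + 44*(-4 + sqrt(2) - 2) = -35 + 44*(-6 + sqrt(2)) = -35 + (-264 + 44*sqrt(2)) = -299 + 44*sqrt(2)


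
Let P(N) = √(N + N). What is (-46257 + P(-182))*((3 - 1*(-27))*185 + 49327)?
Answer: -2538445389 + 109754*I*√91 ≈ -2.5384e+9 + 1.047e+6*I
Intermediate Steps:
P(N) = √2*√N (P(N) = √(2*N) = √2*√N)
(-46257 + P(-182))*((3 - 1*(-27))*185 + 49327) = (-46257 + √2*√(-182))*((3 - 1*(-27))*185 + 49327) = (-46257 + √2*(I*√182))*((3 + 27)*185 + 49327) = (-46257 + 2*I*√91)*(30*185 + 49327) = (-46257 + 2*I*√91)*(5550 + 49327) = (-46257 + 2*I*√91)*54877 = -2538445389 + 109754*I*√91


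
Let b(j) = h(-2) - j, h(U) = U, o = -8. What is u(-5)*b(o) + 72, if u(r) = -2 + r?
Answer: 30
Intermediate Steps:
b(j) = -2 - j
u(-5)*b(o) + 72 = (-2 - 5)*(-2 - 1*(-8)) + 72 = -7*(-2 + 8) + 72 = -7*6 + 72 = -42 + 72 = 30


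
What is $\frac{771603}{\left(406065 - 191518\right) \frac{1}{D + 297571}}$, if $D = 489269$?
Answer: $\frac{607128104520}{214547} \approx 2.8298 \cdot 10^{6}$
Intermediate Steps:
$\frac{771603}{\left(406065 - 191518\right) \frac{1}{D + 297571}} = \frac{771603}{\left(406065 - 191518\right) \frac{1}{489269 + 297571}} = \frac{771603}{214547 \cdot \frac{1}{786840}} = \frac{771603}{\frac{214547}{786840}} = 771603 \cdot \frac{786840}{214547} = \frac{607128104520}{214547}$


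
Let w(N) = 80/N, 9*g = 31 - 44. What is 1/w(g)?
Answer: -13/720 ≈ -0.018056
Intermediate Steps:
g = -13/9 (g = (31 - 44)/9 = (⅑)*(-13) = -13/9 ≈ -1.4444)
1/w(g) = 1/(80/(-13/9)) = 1/(80*(-9/13)) = 1/(-720/13) = -13/720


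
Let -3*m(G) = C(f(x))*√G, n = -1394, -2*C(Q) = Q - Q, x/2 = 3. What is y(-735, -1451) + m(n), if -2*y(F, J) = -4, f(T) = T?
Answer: 2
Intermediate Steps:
x = 6 (x = 2*3 = 6)
y(F, J) = 2 (y(F, J) = -½*(-4) = 2)
C(Q) = 0 (C(Q) = -(Q - Q)/2 = -½*0 = 0)
m(G) = 0 (m(G) = -0*√G = -⅓*0 = 0)
y(-735, -1451) + m(n) = 2 + 0 = 2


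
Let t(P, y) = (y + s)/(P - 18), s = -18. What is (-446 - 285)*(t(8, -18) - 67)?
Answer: 231727/5 ≈ 46345.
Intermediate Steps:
t(P, y) = (-18 + y)/(-18 + P) (t(P, y) = (y - 18)/(P - 18) = (-18 + y)/(-18 + P))
(-446 - 285)*(t(8, -18) - 67) = (-446 - 285)*((-18 - 18)/(-18 + 8) - 67) = -731*(-36/(-10) - 67) = -731*(-⅒*(-36) - 67) = -731*(18/5 - 67) = -731*(-317/5) = 231727/5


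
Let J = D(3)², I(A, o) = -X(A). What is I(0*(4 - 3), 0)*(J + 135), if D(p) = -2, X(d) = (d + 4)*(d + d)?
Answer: 0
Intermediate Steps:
X(d) = 2*d*(4 + d) (X(d) = (4 + d)*(2*d) = 2*d*(4 + d))
I(A, o) = -2*A*(4 + A)
J = 4 (J = (-2)² = 4)
I(0*(4 - 3), 0)*(J + 135) = (-2*0*(4 - 3)*(4 + 0*(4 - 3)))*(4 + 135) = -2*0*1*(4 + 0*1)*139 = -2*0*(4 + 0)*139 = -2*0*4*139 = 0*139 = 0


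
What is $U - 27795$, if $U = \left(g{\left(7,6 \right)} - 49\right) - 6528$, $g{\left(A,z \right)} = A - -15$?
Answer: $-34350$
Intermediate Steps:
$g{\left(A,z \right)} = 15 + A$ ($g{\left(A,z \right)} = A + 15 = 15 + A$)
$U = -6555$ ($U = \left(\left(15 + 7\right) - 49\right) - 6528 = \left(22 - 49\right) - 6528 = -27 - 6528 = -6555$)
$U - 27795 = -6555 - 27795 = -34350$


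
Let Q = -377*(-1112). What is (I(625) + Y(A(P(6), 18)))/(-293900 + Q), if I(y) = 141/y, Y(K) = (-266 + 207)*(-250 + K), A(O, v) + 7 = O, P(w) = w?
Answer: 4627883/39163750 ≈ 0.11817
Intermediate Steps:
A(O, v) = -7 + O
Q = 419224
Y(K) = 14750 - 59*K (Y(K) = -59*(-250 + K) = 14750 - 59*K)
(I(625) + Y(A(P(6), 18)))/(-293900 + Q) = (141/625 + (14750 - 59*(-7 + 6)))/(-293900 + 419224) = (141*(1/625) + (14750 - 59*(-1)))/125324 = (141/625 + (14750 + 59))*(1/125324) = (141/625 + 14809)*(1/125324) = (9255766/625)*(1/125324) = 4627883/39163750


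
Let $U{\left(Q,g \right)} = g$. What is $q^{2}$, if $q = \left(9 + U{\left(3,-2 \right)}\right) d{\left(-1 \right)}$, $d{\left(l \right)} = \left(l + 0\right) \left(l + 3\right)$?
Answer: $196$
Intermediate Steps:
$d{\left(l \right)} = l \left(3 + l\right)$
$q = -14$ ($q = \left(9 - 2\right) \left(- (3 - 1)\right) = 7 \left(\left(-1\right) 2\right) = 7 \left(-2\right) = -14$)
$q^{2} = \left(-14\right)^{2} = 196$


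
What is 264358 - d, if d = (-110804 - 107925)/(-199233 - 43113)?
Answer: 64065885139/242346 ≈ 2.6436e+5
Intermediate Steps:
d = 218729/242346 (d = -218729/(-242346) = -218729*(-1/242346) = 218729/242346 ≈ 0.90255)
264358 - d = 264358 - 1*218729/242346 = 264358 - 218729/242346 = 64065885139/242346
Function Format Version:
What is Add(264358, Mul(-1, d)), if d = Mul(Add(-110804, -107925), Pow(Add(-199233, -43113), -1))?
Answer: Rational(64065885139, 242346) ≈ 2.6436e+5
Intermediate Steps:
d = Rational(218729, 242346) (d = Mul(-218729, Pow(-242346, -1)) = Mul(-218729, Rational(-1, 242346)) = Rational(218729, 242346) ≈ 0.90255)
Add(264358, Mul(-1, d)) = Add(264358, Mul(-1, Rational(218729, 242346))) = Add(264358, Rational(-218729, 242346)) = Rational(64065885139, 242346)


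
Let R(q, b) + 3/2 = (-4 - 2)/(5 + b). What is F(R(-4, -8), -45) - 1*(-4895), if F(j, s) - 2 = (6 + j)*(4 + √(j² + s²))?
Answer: 4923 + 13*√8101/4 ≈ 5215.5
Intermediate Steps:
R(q, b) = -3/2 - 6/(5 + b) (R(q, b) = -3/2 + (-4 - 2)/(5 + b) = -3/2 - 6/(5 + b))
F(j, s) = 2 + (4 + √(j² + s²))*(6 + j) (F(j, s) = 2 + (6 + j)*(4 + √(j² + s²)) = 2 + (4 + √(j² + s²))*(6 + j))
F(R(-4, -8), -45) - 1*(-4895) = (26 + 4*(3*(-9 - 1*(-8))/(2*(5 - 8))) + 6*√((3*(-9 - 1*(-8))/(2*(5 - 8)))² + (-45)²) + (3*(-9 - 1*(-8))/(2*(5 - 8)))*√((3*(-9 - 1*(-8))/(2*(5 - 8)))² + (-45)²)) - 1*(-4895) = (26 + 4*((3/2)*(-9 + 8)/(-3)) + 6*√(((3/2)*(-9 + 8)/(-3))² + 2025) + ((3/2)*(-9 + 8)/(-3))*√(((3/2)*(-9 + 8)/(-3))² + 2025)) + 4895 = (26 + 4*((3/2)*(-⅓)*(-1)) + 6*√(((3/2)*(-⅓)*(-1))² + 2025) + ((3/2)*(-⅓)*(-1))*√(((3/2)*(-⅓)*(-1))² + 2025)) + 4895 = (26 + 4*(½) + 6*√((½)² + 2025) + √((½)² + 2025)/2) + 4895 = (26 + 2 + 6*√(¼ + 2025) + √(¼ + 2025)/2) + 4895 = (26 + 2 + 6*√(8101/4) + √(8101/4)/2) + 4895 = (26 + 2 + 6*(√8101/2) + (√8101/2)/2) + 4895 = (26 + 2 + 3*√8101 + √8101/4) + 4895 = (28 + 13*√8101/4) + 4895 = 4923 + 13*√8101/4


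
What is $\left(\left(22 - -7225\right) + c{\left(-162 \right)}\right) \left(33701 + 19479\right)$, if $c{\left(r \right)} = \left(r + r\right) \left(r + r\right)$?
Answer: $5968019140$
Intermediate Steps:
$c{\left(r \right)} = 4 r^{2}$ ($c{\left(r \right)} = 2 r 2 r = 4 r^{2}$)
$\left(\left(22 - -7225\right) + c{\left(-162 \right)}\right) \left(33701 + 19479\right) = \left(\left(22 - -7225\right) + 4 \left(-162\right)^{2}\right) \left(33701 + 19479\right) = \left(\left(22 + 7225\right) + 4 \cdot 26244\right) 53180 = \left(7247 + 104976\right) 53180 = 112223 \cdot 53180 = 5968019140$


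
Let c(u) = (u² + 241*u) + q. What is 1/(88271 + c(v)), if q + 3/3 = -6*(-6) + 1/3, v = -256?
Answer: 3/276439 ≈ 1.0852e-5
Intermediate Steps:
q = 106/3 (q = -1 + (-6*(-6) + 1/3) = -1 + (36 + ⅓) = -1 + 109/3 = 106/3 ≈ 35.333)
c(u) = 106/3 + u² + 241*u (c(u) = (u² + 241*u) + 106/3 = 106/3 + u² + 241*u)
1/(88271 + c(v)) = 1/(88271 + (106/3 + (-256)² + 241*(-256))) = 1/(88271 + (106/3 + 65536 - 61696)) = 1/(88271 + 11626/3) = 1/(276439/3) = 3/276439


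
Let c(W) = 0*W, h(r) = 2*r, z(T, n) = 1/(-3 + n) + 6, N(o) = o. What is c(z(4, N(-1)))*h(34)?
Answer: 0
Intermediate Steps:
z(T, n) = 6 + 1/(-3 + n)
c(W) = 0
c(z(4, N(-1)))*h(34) = 0*(2*34) = 0*68 = 0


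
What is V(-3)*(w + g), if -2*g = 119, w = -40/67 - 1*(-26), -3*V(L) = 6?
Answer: 4569/67 ≈ 68.194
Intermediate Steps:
V(L) = -2 (V(L) = -⅓*6 = -2)
w = 1702/67 (w = -40*1/67 + 26 = -40/67 + 26 = 1702/67 ≈ 25.403)
g = -119/2 (g = -½*119 = -119/2 ≈ -59.500)
V(-3)*(w + g) = -2*(1702/67 - 119/2) = -2*(-4569/134) = 4569/67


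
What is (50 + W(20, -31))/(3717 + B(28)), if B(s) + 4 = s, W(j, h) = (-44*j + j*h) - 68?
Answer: -506/1247 ≈ -0.40577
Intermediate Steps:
W(j, h) = -68 - 44*j + h*j (W(j, h) = (-44*j + h*j) - 68 = -68 - 44*j + h*j)
B(s) = -4 + s
(50 + W(20, -31))/(3717 + B(28)) = (50 + (-68 - 44*20 - 31*20))/(3717 + (-4 + 28)) = (50 + (-68 - 880 - 620))/(3717 + 24) = (50 - 1568)/3741 = -1518*1/3741 = -506/1247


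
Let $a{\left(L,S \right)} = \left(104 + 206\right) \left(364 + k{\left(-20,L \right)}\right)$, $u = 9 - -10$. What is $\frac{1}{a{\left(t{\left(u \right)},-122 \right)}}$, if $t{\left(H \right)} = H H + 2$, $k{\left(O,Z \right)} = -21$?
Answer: $\frac{1}{106330} \approx 9.4047 \cdot 10^{-6}$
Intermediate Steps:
$u = 19$ ($u = 9 + 10 = 19$)
$t{\left(H \right)} = 2 + H^{2}$ ($t{\left(H \right)} = H^{2} + 2 = 2 + H^{2}$)
$a{\left(L,S \right)} = 106330$ ($a{\left(L,S \right)} = \left(104 + 206\right) \left(364 - 21\right) = 310 \cdot 343 = 106330$)
$\frac{1}{a{\left(t{\left(u \right)},-122 \right)}} = \frac{1}{106330}$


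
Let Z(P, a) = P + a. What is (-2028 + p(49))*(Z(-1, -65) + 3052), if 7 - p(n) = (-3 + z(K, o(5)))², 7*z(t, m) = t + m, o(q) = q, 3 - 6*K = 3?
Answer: -296465010/49 ≈ -6.0503e+6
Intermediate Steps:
K = 0 (K = ½ - ⅙*3 = ½ - ½ = 0)
z(t, m) = m/7 + t/7 (z(t, m) = (t + m)/7 = (m + t)/7 = m/7 + t/7)
p(n) = 87/49 (p(n) = 7 - (-3 + ((⅐)*5 + (⅐)*0))² = 7 - (-3 + (5/7 + 0))² = 7 - (-3 + 5/7)² = 7 - (-16/7)² = 7 - 1*256/49 = 7 - 256/49 = 87/49)
(-2028 + p(49))*(Z(-1, -65) + 3052) = (-2028 + 87/49)*((-1 - 65) + 3052) = -99285*(-66 + 3052)/49 = -99285/49*2986 = -296465010/49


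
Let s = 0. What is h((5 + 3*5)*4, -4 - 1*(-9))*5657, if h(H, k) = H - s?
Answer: 452560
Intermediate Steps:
h(H, k) = H (h(H, k) = H - 1*0 = H + 0 = H)
h((5 + 3*5)*4, -4 - 1*(-9))*5657 = ((5 + 3*5)*4)*5657 = ((5 + 15)*4)*5657 = (20*4)*5657 = 80*5657 = 452560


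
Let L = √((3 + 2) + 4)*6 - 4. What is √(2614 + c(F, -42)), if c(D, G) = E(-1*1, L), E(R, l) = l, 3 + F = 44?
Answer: 6*√73 ≈ 51.264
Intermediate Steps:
F = 41 (F = -3 + 44 = 41)
L = 14 (L = √(5 + 4)*6 - 4 = √9*6 - 4 = 3*6 - 4 = 18 - 4 = 14)
c(D, G) = 14
√(2614 + c(F, -42)) = √(2614 + 14) = √2628 = 6*√73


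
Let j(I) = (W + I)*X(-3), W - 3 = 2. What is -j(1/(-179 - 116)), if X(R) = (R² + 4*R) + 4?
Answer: -1474/295 ≈ -4.9966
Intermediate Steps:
W = 5 (W = 3 + 2 = 5)
X(R) = 4 + R² + 4*R
j(I) = 5 + I (j(I) = (5 + I)*(4 + (-3)² + 4*(-3)) = (5 + I)*(4 + 9 - 12) = (5 + I)*1 = 5 + I)
-j(1/(-179 - 116)) = -(5 + 1/(-179 - 116)) = -(5 + 1/(-295)) = -(5 - 1/295) = -1*1474/295 = -1474/295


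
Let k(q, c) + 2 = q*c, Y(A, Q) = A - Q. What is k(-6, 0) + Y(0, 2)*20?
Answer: -42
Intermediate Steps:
k(q, c) = -2 + c*q (k(q, c) = -2 + q*c = -2 + c*q)
k(-6, 0) + Y(0, 2)*20 = (-2 + 0*(-6)) + (0 - 1*2)*20 = (-2 + 0) + (0 - 2)*20 = -2 - 2*20 = -2 - 40 = -42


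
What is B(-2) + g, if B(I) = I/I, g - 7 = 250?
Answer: 258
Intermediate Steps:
g = 257 (g = 7 + 250 = 257)
B(I) = 1
B(-2) + g = 1 + 257 = 258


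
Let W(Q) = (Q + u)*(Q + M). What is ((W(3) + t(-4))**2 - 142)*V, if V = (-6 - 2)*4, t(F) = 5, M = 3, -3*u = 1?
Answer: -9568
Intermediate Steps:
u = -1/3 (u = -1/3*1 = -1/3 ≈ -0.33333)
W(Q) = (3 + Q)*(-1/3 + Q) (W(Q) = (Q - 1/3)*(Q + 3) = (-1/3 + Q)*(3 + Q) = (3 + Q)*(-1/3 + Q))
V = -32 (V = -8*4 = -32)
((W(3) + t(-4))**2 - 142)*V = (((-1 + 3**2 + (8/3)*3) + 5)**2 - 142)*(-32) = (((-1 + 9 + 8) + 5)**2 - 142)*(-32) = ((16 + 5)**2 - 142)*(-32) = (21**2 - 142)*(-32) = (441 - 142)*(-32) = 299*(-32) = -9568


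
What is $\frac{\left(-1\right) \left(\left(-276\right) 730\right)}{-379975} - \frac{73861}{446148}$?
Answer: $- \frac{23591046503}{33905017260} \approx -0.6958$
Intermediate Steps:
$\frac{\left(-1\right) \left(\left(-276\right) 730\right)}{-379975} - \frac{73861}{446148} = \left(-1\right) \left(-201480\right) \left(- \frac{1}{379975}\right) - \frac{73861}{446148} = 201480 \left(- \frac{1}{379975}\right) - \frac{73861}{446148} = - \frac{40296}{75995} - \frac{73861}{446148} = - \frac{23591046503}{33905017260}$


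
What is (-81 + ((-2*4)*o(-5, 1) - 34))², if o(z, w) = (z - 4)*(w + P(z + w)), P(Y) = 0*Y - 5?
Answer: 162409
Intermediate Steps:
P(Y) = -5 (P(Y) = 0 - 5 = -5)
o(z, w) = (-5 + w)*(-4 + z) (o(z, w) = (z - 4)*(w - 5) = (-4 + z)*(-5 + w) = (-5 + w)*(-4 + z))
(-81 + ((-2*4)*o(-5, 1) - 34))² = (-81 + ((-2*4)*(20 - 5*(-5) - 4*1 + 1*(-5)) - 34))² = (-81 + (-8*(20 + 25 - 4 - 5) - 34))² = (-81 + (-8*36 - 34))² = (-81 + (-288 - 34))² = (-81 - 322)² = (-403)² = 162409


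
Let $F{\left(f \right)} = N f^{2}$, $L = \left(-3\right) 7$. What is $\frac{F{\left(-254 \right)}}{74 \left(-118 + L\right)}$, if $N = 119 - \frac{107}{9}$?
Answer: $- \frac{31096712}{46287} \approx -671.82$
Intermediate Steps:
$L = -21$
$N = \frac{964}{9}$ ($N = 119 - \frac{107}{9} = \frac{964}{9} \approx 107.11$)
$F{\left(f \right)} = \frac{964 f^{2}}{9}$
$\frac{F{\left(-254 \right)}}{74 \left(-118 + L\right)} = \frac{\frac{964}{9} \left(-254\right)^{2}}{74 \left(-118 - 21\right)} = \frac{\frac{964}{9} \cdot 64516}{74 \left(-139\right)} = \frac{62193424}{9 \left(-10286\right)} = \frac{62193424}{9} \left(- \frac{1}{10286}\right) = - \frac{31096712}{46287}$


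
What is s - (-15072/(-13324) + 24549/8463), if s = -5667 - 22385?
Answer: -37662220879/1342393 ≈ -28056.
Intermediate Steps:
s = -28052
s - (-15072/(-13324) + 24549/8463) = -28052 - (-15072/(-13324) + 24549/8463) = -28052 - (-15072*(-1/13324) + 24549*(1/8463)) = -28052 - (3768/3331 + 1169/403) = -28052 - 1*5412443/1342393 = -28052 - 5412443/1342393 = -37662220879/1342393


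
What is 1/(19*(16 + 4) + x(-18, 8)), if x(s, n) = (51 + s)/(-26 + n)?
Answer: 6/2269 ≈ 0.0026443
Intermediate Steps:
x(s, n) = (51 + s)/(-26 + n)
1/(19*(16 + 4) + x(-18, 8)) = 1/(19*(16 + 4) + (51 - 18)/(-26 + 8)) = 1/(19*20 + 33/(-18)) = 1/(380 - 1/18*33) = 1/(380 - 11/6) = 1/(2269/6) = 6/2269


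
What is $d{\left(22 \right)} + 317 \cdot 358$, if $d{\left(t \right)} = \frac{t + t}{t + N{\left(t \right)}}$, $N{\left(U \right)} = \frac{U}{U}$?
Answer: $\frac{2610222}{23} \approx 1.1349 \cdot 10^{5}$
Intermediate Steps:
$N{\left(U \right)} = 1$
$d{\left(t \right)} = \frac{2 t}{1 + t}$ ($d{\left(t \right)} = \frac{t + t}{t + 1} = \frac{2 t}{1 + t}$)
$d{\left(22 \right)} + 317 \cdot 358 = 2 \cdot 22 \frac{1}{1 + 22} + 317 \cdot 358 = 2 \cdot 22 \cdot \frac{1}{23} + 113486 = \frac{44}{23} + 113486 = \frac{2610222}{23}$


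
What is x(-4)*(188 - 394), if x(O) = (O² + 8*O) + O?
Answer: 4120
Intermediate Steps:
x(O) = O² + 9*O
x(-4)*(188 - 394) = (-4*(9 - 4))*(188 - 394) = -4*5*(-206) = -20*(-206) = 4120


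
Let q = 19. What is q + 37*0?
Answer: 19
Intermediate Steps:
q + 37*0 = 19 + 37*0 = 19 + 0 = 19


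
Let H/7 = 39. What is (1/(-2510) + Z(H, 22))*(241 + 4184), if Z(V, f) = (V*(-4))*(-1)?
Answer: 2425713315/502 ≈ 4.8321e+6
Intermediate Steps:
H = 273 (H = 7*39 = 273)
Z(V, f) = 4*V (Z(V, f) = -4*V*(-1) = 4*V)
(1/(-2510) + Z(H, 22))*(241 + 4184) = (1/(-2510) + 4*273)*(241 + 4184) = (-1/2510 + 1092)*4425 = (2740919/2510)*4425 = 2425713315/502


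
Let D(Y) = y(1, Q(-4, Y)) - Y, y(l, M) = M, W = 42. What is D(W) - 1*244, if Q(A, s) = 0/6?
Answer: -286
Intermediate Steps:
Q(A, s) = 0 (Q(A, s) = 0*(1/6) = 0)
D(Y) = -Y (D(Y) = 0 - Y = -Y)
D(W) - 1*244 = -1*42 - 1*244 = -42 - 244 = -286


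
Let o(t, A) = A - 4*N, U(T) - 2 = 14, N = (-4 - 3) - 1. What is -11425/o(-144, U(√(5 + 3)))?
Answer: -11425/48 ≈ -238.02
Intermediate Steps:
N = -8 (N = -7 - 1 = -8)
U(T) = 16 (U(T) = 2 + 14 = 16)
o(t, A) = 32 + A (o(t, A) = A - 4*(-8) = A + 32 = 32 + A)
-11425/o(-144, U(√(5 + 3))) = -11425/(32 + 16) = -11425/48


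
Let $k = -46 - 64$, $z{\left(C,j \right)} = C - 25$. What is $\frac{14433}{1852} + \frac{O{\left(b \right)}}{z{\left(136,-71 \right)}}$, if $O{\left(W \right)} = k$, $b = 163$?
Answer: $\frac{1398343}{205572} \approx 6.8022$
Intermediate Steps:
$z{\left(C,j \right)} = -25 + C$ ($z{\left(C,j \right)} = C - 25 = -25 + C$)
$k = -110$
$O{\left(W \right)} = -110$
$\frac{14433}{1852} + \frac{O{\left(b \right)}}{z{\left(136,-71 \right)}} = \frac{14433}{1852} - \frac{110}{-25 + 136} = 14433 \cdot \frac{1}{1852} - \frac{110}{111} = \frac{14433}{1852} - \frac{110}{111} = \frac{1398343}{205572}$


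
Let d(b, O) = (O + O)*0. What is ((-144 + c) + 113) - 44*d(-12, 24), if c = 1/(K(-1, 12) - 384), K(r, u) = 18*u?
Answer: -5209/168 ≈ -31.006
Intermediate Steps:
c = -1/168 (c = 1/(18*12 - 384) = 1/(216 - 384) = 1/(-168) = -1/168 ≈ -0.0059524)
d(b, O) = 0 (d(b, O) = (2*O)*0 = 0)
((-144 + c) + 113) - 44*d(-12, 24) = ((-144 - 1/168) + 113) - 44*0 = (-24193/168 + 113) + 0 = -5209/168 + 0 = -5209/168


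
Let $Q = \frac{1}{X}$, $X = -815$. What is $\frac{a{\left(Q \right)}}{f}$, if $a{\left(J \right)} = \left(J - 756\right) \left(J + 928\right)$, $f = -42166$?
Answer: $\frac{465999144979}{28007711350} \approx 16.638$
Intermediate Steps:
$Q = - \frac{1}{815}$ ($Q = \frac{1}{-815} = - \frac{1}{815} \approx -0.001227$)
$a{\left(J \right)} = \left(-756 + J\right) \left(928 + J\right)$
$\frac{a{\left(Q \right)}}{f} = \frac{-701568 + \left(- \frac{1}{815}\right)^{2} + 172 \left(- \frac{1}{815}\right)}{-42166} = \left(-701568 + \frac{1}{664225} - \frac{172}{815}\right) \left(- \frac{1}{42166}\right) = \left(- \frac{465999144979}{664225}\right) \left(- \frac{1}{42166}\right) = \frac{465999144979}{28007711350}$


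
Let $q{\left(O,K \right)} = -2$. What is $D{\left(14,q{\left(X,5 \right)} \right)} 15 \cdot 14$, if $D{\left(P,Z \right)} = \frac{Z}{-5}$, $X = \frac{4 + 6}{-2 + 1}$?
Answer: $84$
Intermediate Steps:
$X = -10$ ($X = \frac{10}{-1} = 10 \left(-1\right) = -10$)
$D{\left(P,Z \right)} = - \frac{Z}{5}$ ($D{\left(P,Z \right)} = Z \left(- \frac{1}{5}\right) = - \frac{Z}{5}$)
$D{\left(14,q{\left(X,5 \right)} \right)} 15 \cdot 14 = \left(- \frac{1}{5}\right) \left(-2\right) 15 \cdot 14 = \frac{2}{5} \cdot 15 \cdot 14 = 6 \cdot 14 = 84$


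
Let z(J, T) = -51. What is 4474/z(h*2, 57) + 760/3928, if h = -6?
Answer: -2191889/25041 ≈ -87.532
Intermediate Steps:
4474/z(h*2, 57) + 760/3928 = 4474/(-51) + 760/3928 = 4474*(-1/51) + 760*(1/3928) = -4474/51 + 95/491 = -2191889/25041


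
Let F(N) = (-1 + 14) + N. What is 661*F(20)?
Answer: 21813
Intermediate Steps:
F(N) = 13 + N
661*F(20) = 661*(13 + 20) = 661*33 = 21813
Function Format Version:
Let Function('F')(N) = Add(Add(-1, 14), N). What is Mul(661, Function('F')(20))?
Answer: 21813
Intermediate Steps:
Function('F')(N) = Add(13, N)
Mul(661, Function('F')(20)) = Mul(661, Add(13, 20)) = Mul(661, 33) = 21813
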